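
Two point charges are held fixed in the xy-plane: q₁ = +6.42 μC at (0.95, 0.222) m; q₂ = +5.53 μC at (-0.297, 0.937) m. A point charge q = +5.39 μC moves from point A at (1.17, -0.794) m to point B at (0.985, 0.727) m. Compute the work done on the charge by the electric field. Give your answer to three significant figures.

The work done by the electric force is W_field = −ΔU = −q(V_B − V_A) = q(V_A − V_B).
At A: distances to the source charges are 1.04 m, 2.27 m; V_A = Σ kqᵢ/rᵢ = 7.74×10⁴ V.
At B: distances to the source charges are 0.506 m, 1.30 m; V_B = Σ kqᵢ/rᵢ = 1.52×10⁵ V.
ΔV = V_B − V_A = 7.49×10⁴ V.
W_field = −qΔV = −(5.39×10⁻⁶ C)(7.49×10⁴ V) = -0.403 J.

-0.403 J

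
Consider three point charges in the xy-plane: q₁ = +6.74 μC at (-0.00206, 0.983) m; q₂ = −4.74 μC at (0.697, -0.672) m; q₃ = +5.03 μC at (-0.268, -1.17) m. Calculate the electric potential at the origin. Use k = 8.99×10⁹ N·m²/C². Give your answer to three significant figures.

5.53×10⁴ V

Electric potential is a scalar, so the contributions from each charge add algebraically: V = Σ kqᵢ/rᵢ.
Distances from the field point to each charge: r₁ = 0.983 m, r₂ = 0.968 m, r₃ = 1.20 m.
V = k[(6.74×10⁻⁶)/(0.983) + (-4.74×10⁻⁶)/(0.968) + (5.03×10⁻⁶)/(1.20)] = 5.53×10⁴ V.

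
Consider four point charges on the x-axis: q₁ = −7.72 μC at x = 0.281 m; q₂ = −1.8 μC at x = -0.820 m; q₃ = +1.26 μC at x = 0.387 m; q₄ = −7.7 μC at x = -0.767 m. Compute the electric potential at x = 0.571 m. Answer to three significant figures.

The total potential is the scalar sum of each charge's contribution, V = Σ kqᵢ/rᵢ.
Distances from the field point to each charge: r₁ = 0.290 m, r₂ = 1.39 m, r₃ = 0.184 m, r₄ = 1.34 m.
V = k[(-7.72×10⁻⁶)/(0.290) + (-1.80×10⁻⁶)/(1.39) + (1.26×10⁻⁶)/(0.184) + (-7.70×10⁻⁶)/(1.34)] = -2.41×10⁵ V.

-2.41×10⁵ V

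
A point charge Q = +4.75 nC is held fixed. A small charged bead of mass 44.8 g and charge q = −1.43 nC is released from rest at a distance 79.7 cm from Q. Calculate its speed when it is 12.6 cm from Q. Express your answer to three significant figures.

4.27×10⁻³ m/s

Only the electrostatic force acts, so mechanical energy is conserved: ½mv² = U₁ − U₂ = kQq(1/r₁ − 1/r₂).
U₁ − U₂ = (8.99×10⁹ N·m²/C²)(4.75×10⁻⁹ C)(-1.43×10⁻⁹ C)(1/0.797 − 1/0.126) = 4.08×10⁻⁷ J.
v = √(2·4.08×10⁻⁷/0.0448) = 4.27×10⁻³ m/s.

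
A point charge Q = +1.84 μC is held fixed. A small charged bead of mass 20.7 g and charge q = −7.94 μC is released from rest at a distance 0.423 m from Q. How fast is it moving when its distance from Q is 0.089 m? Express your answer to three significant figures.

10.6 m/s

Only the electrostatic force acts, so mechanical energy is conserved: ½mv² = U₁ − U₂ = kQq(1/r₁ − 1/r₂).
U₁ − U₂ = (8.99×10⁹ N·m²/C²)(1.84×10⁻⁶ C)(-7.94×10⁻⁶ C)(1/0.423 − 1/0.0890) = 1.17 J.
v = √(2·1.17/0.0207) = 10.6 m/s.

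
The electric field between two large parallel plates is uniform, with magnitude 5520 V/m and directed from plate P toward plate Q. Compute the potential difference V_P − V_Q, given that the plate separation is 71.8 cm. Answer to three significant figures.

3960 V

In a uniform field, potential decreases in the direction of E: ΔV = −E·d for a displacement d parallel to E.
Going from Q to P is a displacement of 71.8 cm opposite to the field, so V_P − V_Q = +Ed = 3960 V.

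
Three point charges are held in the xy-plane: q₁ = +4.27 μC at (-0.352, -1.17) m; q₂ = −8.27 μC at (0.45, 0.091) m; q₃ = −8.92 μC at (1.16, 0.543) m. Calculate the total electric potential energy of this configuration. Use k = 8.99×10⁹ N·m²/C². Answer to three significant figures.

0.426 J

The work to assemble the configuration equals its total potential energy, U = Σ kqᵢqⱼ/rᵢⱼ over all pairs.
Pair separations: r₁₂ = 1.49 m, r₁₃ = 2.28 m, r₂₃ = 0.842 m.
U = (-0.212) + (-0.150) + (0.788) = 0.426 J.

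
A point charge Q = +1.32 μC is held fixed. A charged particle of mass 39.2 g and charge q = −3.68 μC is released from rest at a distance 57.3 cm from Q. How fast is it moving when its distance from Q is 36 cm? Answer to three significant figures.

Only the electrostatic force acts, so mechanical energy is conserved: ½mv² = U₁ − U₂ = kQq(1/r₁ − 1/r₂).
U₁ − U₂ = (8.99×10⁹ N·m²/C²)(1.32×10⁻⁶ C)(-3.68×10⁻⁶ C)(1/0.573 − 1/0.360) = 0.0451 J.
v = √(2·0.0451/0.0392) = 1.52 m/s.

1.52 m/s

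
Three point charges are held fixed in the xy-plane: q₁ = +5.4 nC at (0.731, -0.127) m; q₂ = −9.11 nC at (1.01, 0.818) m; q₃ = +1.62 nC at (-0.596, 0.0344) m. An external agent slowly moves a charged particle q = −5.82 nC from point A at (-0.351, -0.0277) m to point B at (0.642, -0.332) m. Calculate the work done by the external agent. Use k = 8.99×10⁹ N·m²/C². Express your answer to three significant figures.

-6.37×10⁻⁷ J

For quasistatic motion the external work equals the change in potential energy: W_ext = qΔV = q(V_B − V_A).
At A: distances to the source charges are 1.09 m, 1.60 m, 0.253 m; V_A = Σ kqᵢ/rᵢ = 51.2 V.
At B: distances to the source charges are 0.223 m, 1.21 m, 1.29 m; V_B = Σ kqᵢ/rᵢ = 161 V.
ΔV = V_B − V_A = 109 V.
W_ext = qΔV = (-5.82×10⁻⁹ C)(109 V) = -6.37×10⁻⁷ J.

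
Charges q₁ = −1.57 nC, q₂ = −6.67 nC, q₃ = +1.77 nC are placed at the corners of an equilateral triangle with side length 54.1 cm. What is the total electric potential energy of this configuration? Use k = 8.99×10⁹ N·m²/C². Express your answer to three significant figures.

-6.83×10⁻⁸ J

The assembly work is the sum of pairwise potential energies, U = Σ_{i<j} kqᵢqⱼ/rᵢⱼ.
All three pair separations equal the side length, 0.541 m.
U = (1.74×10⁻⁷) + (-4.62×10⁻⁸) + (-1.96×10⁻⁷) = -6.83×10⁻⁸ J.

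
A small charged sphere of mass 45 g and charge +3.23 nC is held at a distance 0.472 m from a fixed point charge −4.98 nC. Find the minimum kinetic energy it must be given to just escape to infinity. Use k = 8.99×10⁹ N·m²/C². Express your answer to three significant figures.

To just escape, total mechanical energy must reach zero at infinity: ½mv²_min + U = 0, so ½mv²_min = −U = |kQq|/r.
|U| = |kQq|/r = (8.99×10⁹ N·m²/C²)(4.98×10⁻⁹)(3.23×10⁻⁹)/(0.472) = 3.06×10⁻⁷ J.

3.06×10⁻⁷ J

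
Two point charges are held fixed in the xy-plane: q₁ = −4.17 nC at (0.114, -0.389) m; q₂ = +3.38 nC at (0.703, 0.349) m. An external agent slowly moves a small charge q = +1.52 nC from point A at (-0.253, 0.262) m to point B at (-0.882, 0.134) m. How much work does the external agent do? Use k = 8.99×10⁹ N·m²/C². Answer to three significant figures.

6.36×10⁻⁹ J

For quasistatic motion the external work equals the change in potential energy: W_ext = qΔV = q(V_B − V_A).
At A: distances to the source charges are 0.747 m, 0.960 m; V_A = Σ kqᵢ/rᵢ = -18.5 V.
At B: distances to the source charges are 1.12 m, 1.60 m; V_B = Σ kqᵢ/rᵢ = -14.3 V.
ΔV = V_B − V_A = 4.18 V.
W_ext = qΔV = (1.52×10⁻⁹ C)(4.18 V) = 6.36×10⁻⁹ J.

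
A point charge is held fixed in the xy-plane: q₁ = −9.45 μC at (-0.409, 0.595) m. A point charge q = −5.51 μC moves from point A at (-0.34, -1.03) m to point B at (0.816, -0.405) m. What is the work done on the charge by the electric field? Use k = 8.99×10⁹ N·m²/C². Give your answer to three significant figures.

-8.21×10⁻³ J

The work done by the electric force is W_field = −ΔU = −q(V_B − V_A) = q(V_A − V_B).
At A: distance to the source charge is 1.63 m; V_A = kq₁/r = -5.22×10⁴ V.
At B: distance to the source charge is 1.58 m; V_B = kq₁/r = -5.37×10⁴ V.
ΔV = V_B − V_A = -1490 V.
W_field = −qΔV = −(-5.51×10⁻⁶ C)(-1490 V) = -8.21×10⁻³ J.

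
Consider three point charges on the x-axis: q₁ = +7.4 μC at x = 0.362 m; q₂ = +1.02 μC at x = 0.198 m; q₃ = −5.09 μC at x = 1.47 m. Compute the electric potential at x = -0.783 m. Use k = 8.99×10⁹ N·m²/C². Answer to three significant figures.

The total potential is the scalar sum of each charge's contribution, V = Σ kqᵢ/rᵢ.
Distances from the field point to each charge: r₁ = 1.15 m, r₂ = 0.981 m, r₃ = 2.25 m.
V = k[(7.40×10⁻⁶)/(1.15) + (1.02×10⁻⁶)/(0.981) + (-5.09×10⁻⁶)/(2.25)] = 4.71×10⁴ V.

4.71×10⁴ V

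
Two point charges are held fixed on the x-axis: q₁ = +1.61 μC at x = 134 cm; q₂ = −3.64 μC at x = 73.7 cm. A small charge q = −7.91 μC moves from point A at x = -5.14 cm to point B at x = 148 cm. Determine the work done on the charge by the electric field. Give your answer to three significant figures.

The work done by the electric force is W_field = −ΔU = −q(V_B − V_A) = q(V_A − V_B).
At A: distances to the source charges are 1.39 m, 0.788 m; V_A = Σ kqᵢ/rᵢ = -3.11×10⁴ V.
At B: distances to the source charges are 0.140 m, 0.743 m; V_B = Σ kqᵢ/rᵢ = 5.93×10⁴ V.
ΔV = V_B − V_A = 9.04×10⁴ V.
W_field = −qΔV = −(-7.91×10⁻⁶ C)(9.04×10⁴ V) = 0.715 J.

0.715 J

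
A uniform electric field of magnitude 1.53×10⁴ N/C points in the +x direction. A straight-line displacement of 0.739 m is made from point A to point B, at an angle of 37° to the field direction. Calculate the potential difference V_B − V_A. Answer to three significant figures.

Only the component of displacement along E changes the potential: ΔV = −E·d·cosθ.
ΔV = −(1.53×10⁴ V/m)(0.739 m)cos37° = -9030 V.

-9030 V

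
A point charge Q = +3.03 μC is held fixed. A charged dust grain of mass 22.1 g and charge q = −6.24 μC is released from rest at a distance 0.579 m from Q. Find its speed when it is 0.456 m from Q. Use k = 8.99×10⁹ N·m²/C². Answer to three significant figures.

Only the electrostatic force acts, so mechanical energy is conserved: ½mv² = U₁ − U₂ = kQq(1/r₁ − 1/r₂).
U₁ − U₂ = (8.99×10⁹ N·m²/C²)(3.03×10⁻⁶ C)(-6.24×10⁻⁶ C)(1/0.579 − 1/0.456) = 0.0792 J.
v = √(2·0.0792/0.0221) = 2.68 m/s.

2.68 m/s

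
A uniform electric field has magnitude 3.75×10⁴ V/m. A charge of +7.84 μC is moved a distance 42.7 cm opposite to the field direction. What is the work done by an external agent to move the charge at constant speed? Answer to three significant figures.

The potential change for a displacement 42.7 cm opposite to the field direction is ΔV = +Ed = 1.60×10⁴ V.
W_ext = qΔV = 0.126 J.

0.126 J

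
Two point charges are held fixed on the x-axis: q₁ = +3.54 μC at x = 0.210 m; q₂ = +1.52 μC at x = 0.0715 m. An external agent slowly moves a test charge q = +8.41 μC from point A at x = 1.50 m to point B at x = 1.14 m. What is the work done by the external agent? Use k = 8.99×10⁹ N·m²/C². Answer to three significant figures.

0.107 J

For quasistatic motion the external work equals the change in potential energy: W_ext = qΔV = q(V_B − V_A).
At A: distances to the source charges are 1.29 m, 1.43 m; V_A = Σ kqᵢ/rᵢ = 3.42×10⁴ V.
At B: distances to the source charges are 0.930 m, 1.07 m; V_B = Σ kqᵢ/rᵢ = 4.70×10⁴ V.
ΔV = V_B − V_A = 1.28×10⁴ V.
W_ext = qΔV = (8.41×10⁻⁶ C)(1.28×10⁴ V) = 0.107 J.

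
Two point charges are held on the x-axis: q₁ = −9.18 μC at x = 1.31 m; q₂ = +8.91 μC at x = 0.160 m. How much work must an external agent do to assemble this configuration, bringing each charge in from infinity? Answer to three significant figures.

The work to assemble the configuration equals its total potential energy, U = Σ kqᵢqⱼ/rᵢⱼ over all pairs.
Pair separations: r₁₂ = 1.15 m.
U = (-0.639) = -0.639 J.

-0.639 J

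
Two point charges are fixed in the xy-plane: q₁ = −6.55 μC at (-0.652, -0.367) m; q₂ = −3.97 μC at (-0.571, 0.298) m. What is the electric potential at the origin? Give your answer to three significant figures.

The total potential is the scalar sum of each charge's contribution, V = Σ kqᵢ/rᵢ.
Distances from the field point to each charge: r₁ = 0.748 m, r₂ = 0.644 m.
V = k[(-6.55×10⁻⁶)/(0.748) + (-3.97×10⁻⁶)/(0.644)] = -1.34×10⁵ V.

-1.34×10⁵ V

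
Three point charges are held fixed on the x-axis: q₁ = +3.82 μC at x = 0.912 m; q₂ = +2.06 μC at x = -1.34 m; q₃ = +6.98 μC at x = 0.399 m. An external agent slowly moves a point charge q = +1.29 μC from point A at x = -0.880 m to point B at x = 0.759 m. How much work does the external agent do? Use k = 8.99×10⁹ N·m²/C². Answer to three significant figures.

0.386 J

For quasistatic motion the external work equals the change in potential energy: W_ext = qΔV = q(V_B − V_A).
At A: distances to the source charges are 1.79 m, 0.460 m, 1.28 m; V_A = Σ kqᵢ/rᵢ = 1.08×10⁵ V.
At B: distances to the source charges are 0.153 m, 2.10 m, 0.360 m; V_B = Σ kqᵢ/rᵢ = 4.08×10⁵ V.
ΔV = V_B − V_A = 2.99×10⁵ V.
W_ext = qΔV = (1.29×10⁻⁶ C)(2.99×10⁵ V) = 0.386 J.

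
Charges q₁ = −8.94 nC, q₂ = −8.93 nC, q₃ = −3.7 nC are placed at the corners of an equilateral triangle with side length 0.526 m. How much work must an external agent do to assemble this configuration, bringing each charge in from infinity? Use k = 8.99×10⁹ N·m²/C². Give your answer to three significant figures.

The work to assemble the configuration equals its total potential energy, U = Σ kqᵢqⱼ/rᵢⱼ over all pairs.
All three pair separations equal the side length, 0.526 m.
U = (1.36×10⁻⁶) + (5.65×10⁻⁷) + (5.65×10⁻⁷) = 2.49×10⁻⁶ J.

2.49×10⁻⁶ J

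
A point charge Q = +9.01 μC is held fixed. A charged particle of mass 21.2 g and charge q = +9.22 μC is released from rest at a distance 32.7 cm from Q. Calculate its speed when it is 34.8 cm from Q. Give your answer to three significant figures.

3.61 m/s

Only the electrostatic force acts, so mechanical energy is conserved: ½mv² = U₁ − U₂ = kQq(1/r₁ − 1/r₂).
U₁ − U₂ = (8.99×10⁹ N·m²/C²)(9.01×10⁻⁶ C)(9.22×10⁻⁶ C)(1/0.327 − 1/0.348) = 0.138 J.
v = √(2·0.138/0.0212) = 3.61 m/s.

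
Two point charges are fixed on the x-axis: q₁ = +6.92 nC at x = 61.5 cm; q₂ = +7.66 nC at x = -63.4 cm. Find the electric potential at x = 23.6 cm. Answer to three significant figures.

243 V

Electric potential is a scalar, so the contributions from each charge add algebraically: V = Σ kqᵢ/rᵢ.
Distances from the field point to each charge: r₁ = 0.379 m, r₂ = 0.870 m.
V = k[(6.92×10⁻⁹)/(0.379) + (7.66×10⁻⁹)/(0.870)] = 243 V.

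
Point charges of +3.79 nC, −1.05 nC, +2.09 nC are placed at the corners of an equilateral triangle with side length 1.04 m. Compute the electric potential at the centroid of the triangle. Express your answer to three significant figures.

72.3 V

Electric potential is a scalar, so the contributions from each charge add algebraically: V = Σ kqᵢ/rᵢ.
The distance from each vertex to the centroid is a/√3 = 0.600 m.
V = k[(3.79×10⁻⁹)/(0.600) + (-1.05×10⁻⁹)/(0.600) + (2.09×10⁻⁹)/(0.600)] = 72.3 V.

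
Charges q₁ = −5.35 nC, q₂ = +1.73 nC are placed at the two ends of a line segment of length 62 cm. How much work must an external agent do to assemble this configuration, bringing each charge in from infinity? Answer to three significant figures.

-1.34×10⁻⁷ J

The work to assemble the configuration equals its total potential energy, U = Σ kqᵢqⱼ/rᵢⱼ over all pairs.
The separation is r = 0.620 m.
U = (-1.34×10⁻⁷) = -1.34×10⁻⁷ J.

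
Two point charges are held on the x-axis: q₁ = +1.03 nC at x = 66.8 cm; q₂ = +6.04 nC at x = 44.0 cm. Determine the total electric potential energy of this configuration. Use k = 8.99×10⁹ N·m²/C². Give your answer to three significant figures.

2.45×10⁻⁷ J

The work to assemble the configuration equals its total potential energy, U = Σ kqᵢqⱼ/rᵢⱼ over all pairs.
Pair separations: r₁₂ = 0.228 m.
U = (2.45×10⁻⁷) = 2.45×10⁻⁷ J.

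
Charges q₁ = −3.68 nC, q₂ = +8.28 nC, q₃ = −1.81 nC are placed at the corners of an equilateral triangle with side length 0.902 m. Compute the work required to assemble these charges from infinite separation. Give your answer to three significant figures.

The assembly work is the sum of pairwise potential energies, U = Σ_{i<j} kqᵢqⱼ/rᵢⱼ.
All three pair separations equal the side length, 0.902 m.
U = (-3.04×10⁻⁷) + (6.64×10⁻⁸) + (-1.49×10⁻⁷) = -3.87×10⁻⁷ J.

-3.87×10⁻⁷ J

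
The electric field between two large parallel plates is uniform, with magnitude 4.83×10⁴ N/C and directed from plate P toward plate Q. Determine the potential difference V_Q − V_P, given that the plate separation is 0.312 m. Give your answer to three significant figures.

-1.51×10⁴ V

In a uniform field, potential decreases in the direction of E: ΔV = −E·d for a displacement d parallel to E.
Going from P to Q is a displacement of 0.312 m along the field, so V_Q − V_P = −Ed = -1.51×10⁴ V.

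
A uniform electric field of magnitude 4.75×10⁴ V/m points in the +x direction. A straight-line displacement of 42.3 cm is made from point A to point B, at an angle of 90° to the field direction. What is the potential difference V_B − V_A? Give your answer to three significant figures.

0 V

Only the component of displacement along E changes the potential: ΔV = −E·d·cosθ.
ΔV = −(4.75×10⁴ V/m)(0.423 m)cos90° = 0 V.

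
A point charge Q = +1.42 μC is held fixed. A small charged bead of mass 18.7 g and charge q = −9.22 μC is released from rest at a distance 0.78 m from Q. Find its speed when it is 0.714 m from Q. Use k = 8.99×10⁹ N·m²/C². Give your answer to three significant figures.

1.22 m/s

Only the electrostatic force acts, so mechanical energy is conserved: ½mv² = U₁ − U₂ = kQq(1/r₁ − 1/r₂).
U₁ − U₂ = (8.99×10⁹ N·m²/C²)(1.42×10⁻⁶ C)(-9.22×10⁻⁶ C)(1/0.780 − 1/0.714) = 0.0139 J.
v = √(2·0.0139/0.0187) = 1.22 m/s.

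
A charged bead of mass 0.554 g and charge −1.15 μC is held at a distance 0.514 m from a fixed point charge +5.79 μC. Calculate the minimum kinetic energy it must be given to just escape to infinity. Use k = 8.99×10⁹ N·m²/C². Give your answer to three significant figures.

To just escape, total mechanical energy must reach zero at infinity: ½mv²_min + U = 0, so ½mv²_min = −U = |kQq|/r.
|U| = |kQq|/r = (8.99×10⁹ N·m²/C²)(5.79×10⁻⁶)(1.15×10⁻⁶)/(0.514) = 0.116 J.

0.116 J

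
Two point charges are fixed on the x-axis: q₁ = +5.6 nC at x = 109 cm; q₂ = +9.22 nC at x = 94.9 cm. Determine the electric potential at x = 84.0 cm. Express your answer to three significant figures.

962 V

Electric potential is a scalar, so the contributions from each charge add algebraically: V = Σ kqᵢ/rᵢ.
Distances from the field point to each charge: r₁ = 0.250 m, r₂ = 0.109 m.
V = k[(5.60×10⁻⁹)/(0.250) + (9.22×10⁻⁹)/(0.109)] = 962 V.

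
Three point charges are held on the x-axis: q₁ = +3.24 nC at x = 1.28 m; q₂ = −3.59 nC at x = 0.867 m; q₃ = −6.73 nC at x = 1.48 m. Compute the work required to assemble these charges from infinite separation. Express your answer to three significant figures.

-8.79×10⁻⁷ J

The assembly work is the sum of pairwise potential energies, U = Σ_{i<j} kqᵢqⱼ/rᵢⱼ.
Pair separations: r₁₂ = 0.413 m, r₁₃ = 0.200 m, r₂₃ = 0.613 m.
U = (-2.53×10⁻⁷) + (-9.80×10⁻⁷) + (3.54×10⁻⁷) = -8.79×10⁻⁷ J.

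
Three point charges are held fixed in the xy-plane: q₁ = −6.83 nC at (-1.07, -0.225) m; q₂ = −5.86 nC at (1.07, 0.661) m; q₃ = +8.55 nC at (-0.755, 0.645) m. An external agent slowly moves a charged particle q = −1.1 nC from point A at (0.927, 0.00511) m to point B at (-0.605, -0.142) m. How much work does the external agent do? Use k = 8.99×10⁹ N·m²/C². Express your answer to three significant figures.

-4.29×10⁻⁹ J

For quasistatic motion the external work equals the change in potential energy: W_ext = qΔV = q(V_B − V_A).
At A: distances to the source charges are 2.01 m, 0.671 m, 1.80 m; V_A = Σ kqᵢ/rᵢ = -66.3 V.
At B: distances to the source charges are 0.472 m, 1.86 m, 0.801 m; V_B = Σ kqᵢ/rᵢ = -62.4 V.
ΔV = V_B − V_A = 3.90 V.
W_ext = qΔV = (-1.10×10⁻⁹ C)(3.90 V) = -4.29×10⁻⁹ J.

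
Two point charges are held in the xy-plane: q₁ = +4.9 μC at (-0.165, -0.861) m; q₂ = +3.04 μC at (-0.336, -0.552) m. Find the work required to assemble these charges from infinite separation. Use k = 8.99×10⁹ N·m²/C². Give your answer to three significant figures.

The work to assemble the configuration equals its total potential energy, U = Σ kqᵢqⱼ/rᵢⱼ over all pairs.
Pair separations: r₁₂ = 0.353 m.
U = (0.379) = 0.379 J.

0.379 J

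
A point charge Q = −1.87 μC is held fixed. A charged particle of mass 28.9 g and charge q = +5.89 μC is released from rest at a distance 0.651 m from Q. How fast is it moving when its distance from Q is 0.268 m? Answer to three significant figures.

Only the electrostatic force acts, so mechanical energy is conserved: ½mv² = U₁ − U₂ = kQq(1/r₁ − 1/r₂).
U₁ − U₂ = (8.99×10⁹ N·m²/C²)(-1.87×10⁻⁶ C)(5.89×10⁻⁶ C)(1/0.651 − 1/0.268) = 0.217 J.
v = √(2·0.217/0.0289) = 3.88 m/s.

3.88 m/s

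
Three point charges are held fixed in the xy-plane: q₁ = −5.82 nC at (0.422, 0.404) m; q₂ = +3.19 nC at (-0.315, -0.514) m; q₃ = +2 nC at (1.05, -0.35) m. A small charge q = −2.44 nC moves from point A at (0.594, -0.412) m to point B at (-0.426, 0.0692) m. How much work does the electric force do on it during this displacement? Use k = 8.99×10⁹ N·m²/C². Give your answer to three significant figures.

-1.23×10⁻⁸ J

The work done by the electric force is W_field = −ΔU = −q(V_B − V_A) = q(V_A − V_B).
At A: distances to the source charges are 0.834 m, 0.915 m, 0.460 m; V_A = Σ kqᵢ/rᵢ = 7.68 V.
At B: distances to the source charges are 0.912 m, 0.594 m, 1.53 m; V_B = Σ kqᵢ/rᵢ = 2.64 V.
ΔV = V_B − V_A = -5.05 V.
W_field = −qΔV = −(-2.44×10⁻⁹ C)(-5.05 V) = -1.23×10⁻⁸ J.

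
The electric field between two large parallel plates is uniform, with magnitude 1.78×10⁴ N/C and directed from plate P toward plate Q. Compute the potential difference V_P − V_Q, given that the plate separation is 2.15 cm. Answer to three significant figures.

In a uniform field, potential decreases in the direction of E: ΔV = −E·d for a displacement d parallel to E.
Going from Q to P is a displacement of 2.15 cm opposite to the field, so V_P − V_Q = +Ed = 383 V.

383 V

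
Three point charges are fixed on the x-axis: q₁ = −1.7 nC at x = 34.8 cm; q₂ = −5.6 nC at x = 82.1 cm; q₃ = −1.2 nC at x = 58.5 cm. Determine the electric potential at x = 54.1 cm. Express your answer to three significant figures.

-504 V

Electric potential is a scalar, so the contributions from each charge add algebraically: V = Σ kqᵢ/rᵢ.
Distances from the field point to each charge: r₁ = 0.193 m, r₂ = 0.280 m, r₃ = 0.0440 m.
V = k[(-1.70×10⁻⁹)/(0.193) + (-5.60×10⁻⁹)/(0.280) + (-1.20×10⁻⁹)/(0.0440)] = -504 V.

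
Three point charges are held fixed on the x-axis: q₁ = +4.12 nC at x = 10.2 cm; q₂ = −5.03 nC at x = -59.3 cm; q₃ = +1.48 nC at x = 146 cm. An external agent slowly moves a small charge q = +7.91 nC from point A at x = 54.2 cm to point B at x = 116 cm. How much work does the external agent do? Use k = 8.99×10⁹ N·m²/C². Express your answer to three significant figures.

-4.17×10⁻⁸ J

For quasistatic motion the external work equals the change in potential energy: W_ext = qΔV = q(V_B − V_A).
At A: distances to the source charges are 0.440 m, 1.14 m, 0.918 m; V_A = Σ kqᵢ/rᵢ = 58.8 V.
At B: distances to the source charges are 1.06 m, 1.75 m, 0.300 m; V_B = Σ kqᵢ/rᵢ = 53.6 V.
ΔV = V_B − V_A = -5.27 V.
W_ext = qΔV = (7.91×10⁻⁹ C)(-5.27 V) = -4.17×10⁻⁸ J.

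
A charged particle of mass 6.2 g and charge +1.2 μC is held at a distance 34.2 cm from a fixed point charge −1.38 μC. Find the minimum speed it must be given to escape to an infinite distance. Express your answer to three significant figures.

To just escape, total mechanical energy must reach zero at infinity: ½mv²_min + U = 0, so ½mv²_min = −U = |kQq|/r.
|U| = |kQq|/r = (8.99×10⁹ N·m²/C²)(1.38×10⁻⁶)(1.20×10⁻⁶)/(0.342) = 0.0435 J.
v_min = √(2|U|/m) = √(2·0.0435/6.20×10⁻³) = 3.75 m/s.

3.75 m/s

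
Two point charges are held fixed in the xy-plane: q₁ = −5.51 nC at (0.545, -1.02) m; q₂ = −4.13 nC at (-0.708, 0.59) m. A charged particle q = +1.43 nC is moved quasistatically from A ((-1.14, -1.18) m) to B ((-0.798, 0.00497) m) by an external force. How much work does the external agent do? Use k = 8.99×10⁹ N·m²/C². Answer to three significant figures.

For quasistatic motion the external work equals the change in potential energy: W_ext = qΔV = q(V_B − V_A).
At A: distances to the source charges are 1.69 m, 1.82 m; V_A = Σ kqᵢ/rᵢ = -49.6 V.
At B: distances to the source charges are 1.69 m, 0.592 m; V_B = Σ kqᵢ/rᵢ = -92.0 V.
ΔV = V_B − V_A = -42.4 V.
W_ext = qΔV = (1.43×10⁻⁹ C)(-42.4 V) = -6.06×10⁻⁸ J.

-6.06×10⁻⁸ J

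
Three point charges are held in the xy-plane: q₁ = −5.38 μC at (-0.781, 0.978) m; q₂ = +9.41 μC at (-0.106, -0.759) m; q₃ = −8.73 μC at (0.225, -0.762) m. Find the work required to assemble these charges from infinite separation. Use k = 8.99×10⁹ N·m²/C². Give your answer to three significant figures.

The assembly work is the sum of pairwise potential energies, U = Σ_{i<j} kqᵢqⱼ/rᵢⱼ.
Pair separations: r₁₂ = 1.86 m, r₁₃ = 2.01 m, r₂₃ = 0.331 m.
U = (-0.244) + (0.210) + (-2.23) = -2.27 J.

-2.27 J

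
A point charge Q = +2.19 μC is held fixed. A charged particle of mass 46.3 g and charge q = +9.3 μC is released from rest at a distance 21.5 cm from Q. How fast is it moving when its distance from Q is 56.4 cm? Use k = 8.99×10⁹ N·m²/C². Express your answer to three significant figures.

4.77 m/s

Only the electrostatic force acts, so mechanical energy is conserved: ½mv² = U₁ − U₂ = kQq(1/r₁ − 1/r₂).
U₁ − U₂ = (8.99×10⁹ N·m²/C²)(2.19×10⁻⁶ C)(9.30×10⁻⁶ C)(1/0.215 − 1/0.564) = 0.527 J.
v = √(2·0.527/0.0463) = 4.77 m/s.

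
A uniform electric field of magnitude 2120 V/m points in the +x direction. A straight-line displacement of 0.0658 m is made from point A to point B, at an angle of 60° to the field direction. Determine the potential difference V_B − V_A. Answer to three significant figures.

Only the component of displacement along E changes the potential: ΔV = −E·d·cosθ.
ΔV = −(2120 V/m)(0.0658 m)cos60° = -69.7 V.

-69.7 V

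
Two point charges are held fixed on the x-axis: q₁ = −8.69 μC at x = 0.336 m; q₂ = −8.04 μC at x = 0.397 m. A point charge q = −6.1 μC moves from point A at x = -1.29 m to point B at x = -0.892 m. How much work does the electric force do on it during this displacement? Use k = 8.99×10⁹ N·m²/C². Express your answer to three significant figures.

The work done by the electric force is W_field = −ΔU = −q(V_B − V_A) = q(V_A − V_B).
At A: distances to the source charges are 1.63 m, 1.69 m; V_A = Σ kqᵢ/rᵢ = -9.09×10⁴ V.
At B: distances to the source charges are 1.23 m, 1.29 m; V_B = Σ kqᵢ/rᵢ = -1.20×10⁵ V.
ΔV = V_B − V_A = -2.88×10⁴ V.
W_field = −qΔV = −(-6.10×10⁻⁶ C)(-2.88×10⁴ V) = -0.176 J.

-0.176 J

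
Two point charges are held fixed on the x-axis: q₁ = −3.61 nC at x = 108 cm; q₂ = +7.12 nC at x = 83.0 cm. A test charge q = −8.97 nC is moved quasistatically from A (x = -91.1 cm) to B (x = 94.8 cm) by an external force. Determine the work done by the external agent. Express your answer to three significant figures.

-2.48×10⁻⁶ J

For quasistatic motion the external work equals the change in potential energy: W_ext = qΔV = q(V_B − V_A).
At A: distances to the source charges are 1.99 m, 1.74 m; V_A = Σ kqᵢ/rᵢ = 20.5 V.
At B: distances to the source charges are 0.132 m, 0.118 m; V_B = Σ kqᵢ/rᵢ = 297 V.
ΔV = V_B − V_A = 276 V.
W_ext = qΔV = (-8.97×10⁻⁹ C)(276 V) = -2.48×10⁻⁶ J.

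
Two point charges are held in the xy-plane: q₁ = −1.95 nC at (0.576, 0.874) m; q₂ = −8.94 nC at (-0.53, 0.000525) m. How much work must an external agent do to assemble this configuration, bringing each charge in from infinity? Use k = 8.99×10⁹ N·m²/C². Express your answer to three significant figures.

1.11×10⁻⁷ J

The assembly work is the sum of pairwise potential energies, U = Σ_{i<j} kqᵢqⱼ/rᵢⱼ.
Pair separations: r₁₂ = 1.41 m.
U = (1.11×10⁻⁷) = 1.11×10⁻⁷ J.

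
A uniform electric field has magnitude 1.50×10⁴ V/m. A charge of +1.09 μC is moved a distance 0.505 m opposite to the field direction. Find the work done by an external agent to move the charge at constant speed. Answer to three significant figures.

8.26×10⁻³ J

The potential change for a displacement 0.505 m opposite to the field direction is ΔV = +Ed = 7580 V.
W_ext = qΔV = 8.26×10⁻³ J.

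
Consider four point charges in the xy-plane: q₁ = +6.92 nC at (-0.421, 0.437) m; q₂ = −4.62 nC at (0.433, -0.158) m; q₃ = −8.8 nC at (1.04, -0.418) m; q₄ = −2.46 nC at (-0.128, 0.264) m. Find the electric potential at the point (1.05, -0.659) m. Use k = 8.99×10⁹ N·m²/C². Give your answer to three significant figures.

The total potential is the scalar sum of each charge's contribution, V = Σ kqᵢ/rᵢ.
Distances from the field point to each charge: r₁ = 1.83 m, r₂ = 0.795 m, r₃ = 0.241 m, r₄ = 1.50 m.
V = k[(6.92×10⁻⁹)/(1.83) + (-4.62×10⁻⁹)/(0.795) + (-8.80×10⁻⁹)/(0.241) + (-2.46×10⁻⁹)/(1.50)] = -361 V.

-361 V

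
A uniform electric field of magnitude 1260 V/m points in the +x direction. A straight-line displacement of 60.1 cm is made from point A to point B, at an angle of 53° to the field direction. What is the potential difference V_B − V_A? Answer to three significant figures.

Only the component of displacement along E changes the potential: ΔV = −E·d·cosθ.
ΔV = −(1260 V/m)(0.601 m)cos53° = -456 V.

-456 V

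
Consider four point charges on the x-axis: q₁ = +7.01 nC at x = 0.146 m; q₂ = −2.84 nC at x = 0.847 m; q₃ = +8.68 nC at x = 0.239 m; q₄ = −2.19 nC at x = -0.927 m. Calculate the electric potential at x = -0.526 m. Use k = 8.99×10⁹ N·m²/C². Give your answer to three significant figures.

The total potential is the scalar sum of each charge's contribution, V = Σ kqᵢ/rᵢ.
Distances from the field point to each charge: r₁ = 0.672 m, r₂ = 1.37 m, r₃ = 0.765 m, r₄ = 0.401 m.
V = k[(7.01×10⁻⁹)/(0.672) + (-2.84×10⁻⁹)/(1.37) + (8.68×10⁻⁹)/(0.765) + (-2.19×10⁻⁹)/(0.401)] = 128 V.

128 V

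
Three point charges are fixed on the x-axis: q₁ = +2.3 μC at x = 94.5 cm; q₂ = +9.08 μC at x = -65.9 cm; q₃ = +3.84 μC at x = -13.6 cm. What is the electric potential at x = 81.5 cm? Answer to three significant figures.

2.51×10⁵ V

Electric potential is a scalar, so the contributions from each charge add algebraically: V = Σ kqᵢ/rᵢ.
Distances from the field point to each charge: r₁ = 0.130 m, r₂ = 1.47 m, r₃ = 0.951 m.
V = k[(2.30×10⁻⁶)/(0.130) + (9.08×10⁻⁶)/(1.47) + (3.84×10⁻⁶)/(0.951)] = 2.51×10⁵ V.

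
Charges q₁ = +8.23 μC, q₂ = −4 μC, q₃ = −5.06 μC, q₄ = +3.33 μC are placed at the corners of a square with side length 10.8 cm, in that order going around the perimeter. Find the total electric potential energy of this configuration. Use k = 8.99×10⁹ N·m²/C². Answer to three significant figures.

-3.41 J

The work to assemble the configuration equals its total potential energy, U = Σ kqᵢqⱼ/rᵢⱼ over all pairs.
The four side pairs have separation 0.108 m and the two diagonal pairs 0.153 m.
Summing all 6 pair terms gives U = -3.41 J.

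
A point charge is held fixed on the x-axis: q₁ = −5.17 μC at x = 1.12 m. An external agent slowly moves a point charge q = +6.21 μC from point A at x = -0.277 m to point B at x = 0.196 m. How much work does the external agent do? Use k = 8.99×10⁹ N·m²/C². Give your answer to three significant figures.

-0.106 J

For quasistatic motion the external work equals the change in potential energy: W_ext = qΔV = q(V_B − V_A).
At A: distance to the source charge is 1.40 m; V_A = kq₁/r = -3.33×10⁴ V.
At B: distance to the source charge is 0.924 m; V_B = kq₁/r = -5.03×10⁴ V.
ΔV = V_B − V_A = -1.70×10⁴ V.
W_ext = qΔV = (6.21×10⁻⁶ C)(-1.70×10⁴ V) = -0.106 J.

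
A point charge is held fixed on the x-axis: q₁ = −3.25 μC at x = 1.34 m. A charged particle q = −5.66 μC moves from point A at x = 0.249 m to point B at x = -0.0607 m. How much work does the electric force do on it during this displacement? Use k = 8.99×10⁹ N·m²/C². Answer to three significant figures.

0.0335 J

The work done by the electric force is W_field = −ΔU = −q(V_B − V_A) = q(V_A − V_B).
At A: distance to the source charge is 1.09 m; V_A = kq₁/r = -2.68×10⁴ V.
At B: distance to the source charge is 1.40 m; V_B = kq₁/r = -2.09×10⁴ V.
ΔV = V_B − V_A = 5920 V.
W_field = −qΔV = −(-5.66×10⁻⁶ C)(5920 V) = 0.0335 J.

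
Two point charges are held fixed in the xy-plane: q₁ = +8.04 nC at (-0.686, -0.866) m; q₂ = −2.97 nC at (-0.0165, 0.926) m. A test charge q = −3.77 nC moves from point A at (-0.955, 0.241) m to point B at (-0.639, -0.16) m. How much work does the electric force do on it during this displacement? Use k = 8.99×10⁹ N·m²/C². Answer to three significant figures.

The work done by the electric force is W_field = −ΔU = −q(V_B − V_A) = q(V_A − V_B).
At A: distances to the source charges are 1.14 m, 1.16 m; V_A = Σ kqᵢ/rᵢ = 40.5 V.
At B: distances to the source charges are 0.708 m, 1.25 m; V_B = Σ kqᵢ/rᵢ = 80.8 V.
ΔV = V_B − V_A = 40.4 V.
W_field = −qΔV = −(-3.77×10⁻⁹ C)(40.4 V) = 1.52×10⁻⁷ J.

1.52×10⁻⁷ J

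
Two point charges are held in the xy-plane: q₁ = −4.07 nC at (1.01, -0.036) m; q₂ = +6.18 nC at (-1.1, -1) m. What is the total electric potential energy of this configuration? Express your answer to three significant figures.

The assembly work is the sum of pairwise potential energies, U = Σ_{i<j} kqᵢqⱼ/rᵢⱼ.
Pair separations: r₁₂ = 2.32 m.
U = (-9.75×10⁻⁸) = -9.75×10⁻⁸ J.

-9.75×10⁻⁸ J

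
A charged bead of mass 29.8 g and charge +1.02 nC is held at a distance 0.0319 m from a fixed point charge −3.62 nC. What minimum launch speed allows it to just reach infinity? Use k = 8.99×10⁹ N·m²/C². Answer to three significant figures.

8.36×10⁻³ m/s

To just escape, total mechanical energy must reach zero at infinity: ½mv²_min + U = 0, so ½mv²_min = −U = |kQq|/r.
|U| = |kQq|/r = (8.99×10⁹ N·m²/C²)(3.62×10⁻⁹)(1.02×10⁻⁹)/(0.0319) = 1.04×10⁻⁶ J.
v_min = √(2|U|/m) = √(2·1.04×10⁻⁶/0.0298) = 8.36×10⁻³ m/s.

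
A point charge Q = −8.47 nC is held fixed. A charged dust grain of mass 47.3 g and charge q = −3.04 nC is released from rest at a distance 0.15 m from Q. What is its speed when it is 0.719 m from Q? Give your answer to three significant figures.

Only the electrostatic force acts, so mechanical energy is conserved: ½mv² = U₁ − U₂ = kQq(1/r₁ − 1/r₂).
U₁ − U₂ = (8.99×10⁹ N·m²/C²)(-8.47×10⁻⁹ C)(-3.04×10⁻⁹ C)(1/0.150 − 1/0.719) = 1.22×10⁻⁶ J.
v = √(2·1.22×10⁻⁶/0.0473) = 7.19×10⁻³ m/s.

7.19×10⁻³ m/s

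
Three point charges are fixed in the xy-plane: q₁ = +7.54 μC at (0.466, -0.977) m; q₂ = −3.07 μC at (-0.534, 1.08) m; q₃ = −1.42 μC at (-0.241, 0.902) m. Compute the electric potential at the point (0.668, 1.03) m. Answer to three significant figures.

Electric potential is a scalar, so the contributions from each charge add algebraically: V = Σ kqᵢ/rᵢ.
Distances from the field point to each charge: r₁ = 2.02 m, r₂ = 1.20 m, r₃ = 0.918 m.
V = k[(7.54×10⁻⁶)/(2.02) + (-3.07×10⁻⁶)/(1.20) + (-1.42×10⁻⁶)/(0.918)] = -3240 V.

-3240 V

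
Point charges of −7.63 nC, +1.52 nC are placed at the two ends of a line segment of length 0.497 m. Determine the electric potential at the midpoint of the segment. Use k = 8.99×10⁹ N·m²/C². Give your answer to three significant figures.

The total potential is the scalar sum of each charge's contribution, V = Σ kqᵢ/rᵢ.
Each charge is 0.248 m from the midpoint.
V = k[(-7.63×10⁻⁹)/(0.248) + (1.52×10⁻⁹)/(0.248)] = -221 V.

-221 V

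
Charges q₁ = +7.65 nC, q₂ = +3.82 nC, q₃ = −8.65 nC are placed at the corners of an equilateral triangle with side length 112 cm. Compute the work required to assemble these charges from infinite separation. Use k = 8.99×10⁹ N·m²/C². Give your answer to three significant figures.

The work to assemble the configuration equals its total potential energy, U = Σ kqᵢqⱼ/rᵢⱼ over all pairs.
All three pair separations equal the side length, 1.12 m.
U = (2.35×10⁻⁷) + (-5.31×10⁻⁷) + (-2.65×10⁻⁷) = -5.62×10⁻⁷ J.

-5.62×10⁻⁷ J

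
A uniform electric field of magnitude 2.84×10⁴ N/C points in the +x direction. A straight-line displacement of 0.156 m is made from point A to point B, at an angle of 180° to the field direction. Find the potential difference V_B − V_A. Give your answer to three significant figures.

Only the component of displacement along E changes the potential: ΔV = −E·d·cosθ.
ΔV = −(2.84×10⁴ V/m)(0.156 m)cos180° = 4430 V.

4430 V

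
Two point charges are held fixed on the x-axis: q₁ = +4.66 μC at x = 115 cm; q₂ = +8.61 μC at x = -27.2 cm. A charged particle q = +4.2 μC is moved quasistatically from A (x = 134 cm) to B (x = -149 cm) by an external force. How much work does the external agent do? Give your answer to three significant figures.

-0.794 J

For quasistatic motion the external work equals the change in potential energy: W_ext = qΔV = q(V_B − V_A).
At A: distances to the source charges are 0.190 m, 1.61 m; V_A = Σ kqᵢ/rᵢ = 2.69×10⁵ V.
At B: distances to the source charges are 2.64 m, 1.22 m; V_B = Σ kqᵢ/rᵢ = 7.94×10⁴ V.
ΔV = V_B − V_A = -1.89×10⁵ V.
W_ext = qΔV = (4.20×10⁻⁶ C)(-1.89×10⁵ V) = -0.794 J.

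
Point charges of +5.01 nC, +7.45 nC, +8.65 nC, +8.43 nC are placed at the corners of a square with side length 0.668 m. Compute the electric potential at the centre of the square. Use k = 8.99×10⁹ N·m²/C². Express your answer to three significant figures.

Electric potential is a scalar, so the contributions from each charge add algebraically: V = Σ kqᵢ/rᵢ.
The distance from each corner to the centre is a√2/2 = 0.472 m.
V = k[(5.01×10⁻⁹)/(0.472) + (7.45×10⁻⁹)/(0.472) + (8.65×10⁻⁹)/(0.472) + (8.43×10⁻⁹)/(0.472)] = 562 V.

562 V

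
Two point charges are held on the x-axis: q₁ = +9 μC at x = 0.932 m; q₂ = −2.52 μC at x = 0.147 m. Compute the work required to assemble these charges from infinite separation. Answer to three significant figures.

The work to assemble the configuration equals its total potential energy, U = Σ kqᵢqⱼ/rᵢⱼ over all pairs.
Pair separations: r₁₂ = 0.785 m.
U = (-0.260) = -0.260 J.

-0.260 J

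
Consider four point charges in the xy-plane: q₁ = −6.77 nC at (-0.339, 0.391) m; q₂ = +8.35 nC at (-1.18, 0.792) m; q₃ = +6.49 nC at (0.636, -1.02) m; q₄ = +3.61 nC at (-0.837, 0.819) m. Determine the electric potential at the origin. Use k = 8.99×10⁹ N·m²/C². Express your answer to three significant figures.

Electric potential is a scalar, so the contributions from each charge add algebraically: V = Σ kqᵢ/rᵢ.
Distances from the field point to each charge: r₁ = 0.517 m, r₂ = 1.42 m, r₃ = 1.20 m, r₄ = 1.17 m.
V = k[(-6.77×10⁻⁹)/(0.517) + (8.35×10⁻⁹)/(1.42) + (6.49×10⁻⁹)/(1.20) + (3.61×10⁻⁹)/(1.17)] = 11.5 V.

11.5 V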